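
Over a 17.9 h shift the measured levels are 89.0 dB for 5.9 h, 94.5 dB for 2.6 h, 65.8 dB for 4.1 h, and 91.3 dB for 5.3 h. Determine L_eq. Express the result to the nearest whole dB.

Weight each interval's intensity by its duration and average over T = 17.9 h:
Σ tᵢ·10^(Lᵢ/10) = 5.9·10^(89.0/10) + 2.6·10^(94.5/10) + 4.1·10^(65.8/10) + 5.3·10^(91.3/10) = 1.918e+10.
L_eq = 10·log₁₀(1.918e+10/17.9) = 90.30 dB.

90 dB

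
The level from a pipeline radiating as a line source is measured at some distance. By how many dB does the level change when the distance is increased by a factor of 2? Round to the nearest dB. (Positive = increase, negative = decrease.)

Line-source spreading: ΔL = −10·log₁₀(r₂/r₁).
ΔL = −10·log₁₀(2) = -3.01 dB.

-3 dB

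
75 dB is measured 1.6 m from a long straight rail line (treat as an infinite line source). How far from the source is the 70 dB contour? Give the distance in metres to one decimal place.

For a line source L₁ − L₂ = 10·log₁₀(r₂/r₁), so r₂ = r₁·10^((L₁−L₂)/10).
r₂ = 1.6·10^((75−70)/10) = 1.6·10^(5.0/10) = 5.06 m.

5.1 m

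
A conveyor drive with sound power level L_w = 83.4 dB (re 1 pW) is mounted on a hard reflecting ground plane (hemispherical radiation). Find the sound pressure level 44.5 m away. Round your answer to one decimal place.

42.5 dB

L_p = L_w − 10·log₁₀(2π·r²) with r = 44.5 m.
2π·r² = 1.244e+04 m², 10·log₁₀ of that is 40.949 dB.
L_p = 83.4 − 40.949 = 42.45 dB.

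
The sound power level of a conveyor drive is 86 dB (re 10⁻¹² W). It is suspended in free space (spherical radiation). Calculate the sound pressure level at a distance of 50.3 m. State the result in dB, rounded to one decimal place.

41.0 dB

L_p = L_w − 10·log₁₀(4π·r²) with r = 50.3 m.
4π·r² = 3.179e+04 m², 10·log₁₀ of that is 45.023 dB.
L_p = 86 − 45.023 = 40.98 dB.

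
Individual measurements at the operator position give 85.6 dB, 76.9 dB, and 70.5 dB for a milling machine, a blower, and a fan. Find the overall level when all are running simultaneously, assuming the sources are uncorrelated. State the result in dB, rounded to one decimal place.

86.3 dB

For uncorrelated sources the intensities add, so convert each level to linear form, sum, and take 10·log₁₀ of the total.
Σ 10^(L/10) = 10^(85.6/10) + 10^(76.9/10) + 10^(70.5/10) = 4.233e+08.
L_total = 10·log₁₀(4.233e+08) = 86.27 dB.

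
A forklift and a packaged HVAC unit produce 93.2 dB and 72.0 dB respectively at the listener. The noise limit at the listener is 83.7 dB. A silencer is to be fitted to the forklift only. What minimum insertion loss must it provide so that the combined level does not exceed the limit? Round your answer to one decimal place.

The untreated sources together contribute 10^(72.0/10) = 1.585e+07, i.e. 72.00 dB.
The limit corresponds to 10^(83.7/10) = 2.344e+08; subtracting the fixed part leaves 2.186e+08 for the forklift, i.e. 83.40 dB.
So the forklift must be reduced from 93.2 to 83.40 dB: IL = 9.80 dB.

9.8 dB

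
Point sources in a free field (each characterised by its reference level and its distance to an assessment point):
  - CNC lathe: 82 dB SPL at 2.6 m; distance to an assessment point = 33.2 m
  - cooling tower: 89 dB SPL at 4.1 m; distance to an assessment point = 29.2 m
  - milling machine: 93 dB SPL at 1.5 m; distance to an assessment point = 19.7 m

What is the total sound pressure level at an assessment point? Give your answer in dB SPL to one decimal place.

First find each source's level at the receiver (point-source: −20·log₁₀(r/r_ref)), then combine on an intensity basis.
CNC lathe: 82 − 20·log₁₀(33.2/2.6) = 82 − 22.12 = 59.88 dB SPL.
cooling tower: 89 − 20·log₁₀(29.2/4.1) = 89 − 17.05 = 71.95 dB SPL.
milling machine: 93 − 20·log₁₀(19.7/1.5) = 93 − 22.37 = 70.63 dB SPL.
Σ 10^(L/10) = 2.820e+07 → L_total = 10·log₁₀(2.820e+07) = 74.50 dB SPL.

74.5 dB SPL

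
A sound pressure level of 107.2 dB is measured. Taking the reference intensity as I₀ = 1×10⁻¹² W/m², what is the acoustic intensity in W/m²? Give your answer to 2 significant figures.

0.052 W/m²

I/I₀ = 10^(107.2/10) = 5.248e+10, so I = 5.248e+10 × 10⁻¹² W/m².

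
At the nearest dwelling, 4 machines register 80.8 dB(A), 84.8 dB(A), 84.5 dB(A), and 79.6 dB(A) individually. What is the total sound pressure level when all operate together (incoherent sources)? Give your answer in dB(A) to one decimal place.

Incoherent sources combine by intensity addition: L_total = 10·log₁₀(Σ 10^(L_i/10)).
Σ 10^(L/10) = 10^(80.8/10) + 10^(84.8/10) + 10^(84.5/10) + 10^(79.6/10) = 7.953e+08.
L_total = 10·log₁₀(7.953e+08) = 89.01 dB(A).

89.0 dB(A)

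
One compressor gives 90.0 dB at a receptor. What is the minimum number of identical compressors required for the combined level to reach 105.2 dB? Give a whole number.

34

N identical sources give L₁ + 10·log₁₀ N, so require 10·log₁₀ N ≥ 105.2 − 90.0 = 15.2 dB.
N ≥ 10^(15.2/10) = 33.113, so N = 34.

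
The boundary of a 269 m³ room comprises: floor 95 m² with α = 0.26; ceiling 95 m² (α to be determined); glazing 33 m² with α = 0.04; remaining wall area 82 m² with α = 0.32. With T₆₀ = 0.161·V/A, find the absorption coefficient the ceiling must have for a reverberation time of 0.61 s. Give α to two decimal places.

0.20

A = 0.161·V/T₆₀ = 0.161·269/0.61 = 71.00 m² sabins.
Absorption from the other surfaces = 95·0.26 + 33·0.04 + 82·0.32 = 52.26 m², so the ceiling must supply 18.74 m² over 95 m².
α = 18.74/95 = 0.197.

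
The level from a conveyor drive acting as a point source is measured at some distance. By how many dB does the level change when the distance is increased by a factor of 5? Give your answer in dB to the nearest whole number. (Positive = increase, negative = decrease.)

Point-source spreading: ΔL = −20·log₁₀(r₂/r₁).
ΔL = −20·log₁₀(5) = -13.98 dB.

-14 dB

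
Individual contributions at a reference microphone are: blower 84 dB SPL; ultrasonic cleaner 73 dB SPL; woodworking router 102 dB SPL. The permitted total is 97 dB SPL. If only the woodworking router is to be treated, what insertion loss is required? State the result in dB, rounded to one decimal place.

The untreated sources together contribute 10^(84/10) + 10^(73/10) = 2.711e+08, i.e. 84.33 dB SPL.
The limit corresponds to 10^(97/10) = 5.012e+09; subtracting the fixed part leaves 4.741e+09 for the woodworking router, i.e. 96.76 dB SPL.
So the woodworking router must be reduced from 102 to 96.76 dB SPL: IL = 5.24 dB.

5.2 dB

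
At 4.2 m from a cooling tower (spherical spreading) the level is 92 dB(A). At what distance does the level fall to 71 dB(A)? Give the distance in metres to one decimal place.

47.1 m

For a point source L₁ − L₂ = 20·log₁₀(r₂/r₁), so r₂ = r₁·10^((L₁−L₂)/20).
r₂ = 4.2·10^((92−71)/20) = 4.2·10^(21.0/20) = 47.12 m.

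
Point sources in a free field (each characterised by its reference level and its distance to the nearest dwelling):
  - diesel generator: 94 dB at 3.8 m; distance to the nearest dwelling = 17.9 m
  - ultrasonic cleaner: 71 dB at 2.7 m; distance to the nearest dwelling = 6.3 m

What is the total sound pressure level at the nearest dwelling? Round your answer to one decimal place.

80.6 dB

Apply inverse-square spreading to bring every level to the receiver, then sum 10^(L/10).
diesel generator: 94 − 20·log₁₀(17.9/3.8) = 94 − 13.46 = 80.54 dB.
ultrasonic cleaner: 71 − 20·log₁₀(6.3/2.7) = 71 − 7.36 = 63.64 dB.
Σ 10^(L/10) = 1.155e+08 → L_total = 10·log₁₀(1.155e+08) = 80.63 dB.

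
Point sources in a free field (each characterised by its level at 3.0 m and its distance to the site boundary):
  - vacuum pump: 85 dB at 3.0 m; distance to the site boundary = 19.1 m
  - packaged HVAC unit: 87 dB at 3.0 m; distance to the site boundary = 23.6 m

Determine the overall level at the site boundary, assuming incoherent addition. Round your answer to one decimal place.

72.0 dB

Propagate each source to the receiver with L = L_ref − 20·log₁₀(r/r_ref), then add intensities.
vacuum pump: 85 − 20·log₁₀(19.1/3.0) = 85 − 16.08 = 68.92 dB.
packaged HVAC unit: 87 − 20·log₁₀(23.6/3.0) = 87 − 17.92 = 69.08 dB.
Σ 10^(L/10) = 1.590e+07 → L_total = 10·log₁₀(1.590e+07) = 72.01 dB.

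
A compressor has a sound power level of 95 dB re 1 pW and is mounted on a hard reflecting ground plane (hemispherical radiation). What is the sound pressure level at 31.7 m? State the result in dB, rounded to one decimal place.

The power spreads over a hemisphere of area 2π·r², so L_p = L_w − 10·log₁₀(2π·r²).
2π·r² = 6314 m², 10·log₁₀ of that is 38.003 dB.
L_p = 95 − 38.003 = 57.00 dB.

57.0 dB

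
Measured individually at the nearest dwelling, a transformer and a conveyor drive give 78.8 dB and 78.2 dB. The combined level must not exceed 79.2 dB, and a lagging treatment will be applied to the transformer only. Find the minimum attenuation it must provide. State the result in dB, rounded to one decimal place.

Fixed contribution from the other source: Σ 10^(L/10) = 10^(78.2/10) = 6.607e+07 (78.20 dB).
The limit corresponds to 10^(79.2/10) = 8.318e+07; subtracting the fixed part leaves 1.711e+07 for the transformer, i.e. 72.33 dB.
Required insertion loss = 78.8 − 72.33 = 6.47 dB.

6.5 dB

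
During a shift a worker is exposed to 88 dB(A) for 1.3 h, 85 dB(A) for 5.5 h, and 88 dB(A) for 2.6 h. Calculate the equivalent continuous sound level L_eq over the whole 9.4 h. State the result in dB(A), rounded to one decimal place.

The energy average is taken in the linear domain: L_eq = 10·log₁₀[(Σ tᵢ·10^(Lᵢ/10))/T], T = 9.4 h.
Σ tᵢ·10^(Lᵢ/10) = 1.3·10^(88/10) + 5.5·10^(85/10) + 2.6·10^(88/10) = 4.200e+09.
L_eq = 10·log₁₀(4.200e+09/9.4) = 86.50 dB(A).

86.5 dB(A)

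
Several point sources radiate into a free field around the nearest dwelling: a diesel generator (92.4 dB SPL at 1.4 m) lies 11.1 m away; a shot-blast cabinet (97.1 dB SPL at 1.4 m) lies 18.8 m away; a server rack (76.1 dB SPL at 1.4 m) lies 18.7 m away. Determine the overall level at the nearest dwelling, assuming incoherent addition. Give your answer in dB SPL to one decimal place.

Propagate each source to the receiver with L = L_ref − 20·log₁₀(r/r_ref), then add intensities.
diesel generator: 92.4 − 20·log₁₀(11.1/1.4) = 92.4 − 17.98 = 74.42 dB SPL.
shot-blast cabinet: 97.1 − 20·log₁₀(18.8/1.4) = 97.1 − 22.56 = 74.54 dB SPL.
server rack: 76.1 − 20·log₁₀(18.7/1.4) = 76.1 − 22.51 = 53.59 dB SPL.
Σ 10^(L/10) = 5.631e+07 → L_total = 10·log₁₀(5.631e+07) = 77.51 dB SPL.

77.5 dB SPL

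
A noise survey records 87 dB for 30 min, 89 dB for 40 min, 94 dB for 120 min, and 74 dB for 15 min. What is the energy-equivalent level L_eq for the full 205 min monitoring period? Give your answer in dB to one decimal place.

92.3 dB

Weight each interval's intensity by its duration and average over T = 205 min:
Σ tᵢ·10^(Lᵢ/10) = 30·10^(87/10) + 40·10^(89/10) + 120·10^(94/10) + 15·10^(74/10) = 3.486e+11.
L_eq = 10·log₁₀(3.486e+11/205) = 92.31 dB.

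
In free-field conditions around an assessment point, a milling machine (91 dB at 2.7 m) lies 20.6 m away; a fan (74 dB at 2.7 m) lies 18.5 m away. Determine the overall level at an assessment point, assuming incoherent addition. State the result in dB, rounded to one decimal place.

73.5 dB

Apply inverse-square spreading to bring every level to the receiver, then sum 10^(L/10).
milling machine: 91 − 20·log₁₀(20.6/2.7) = 91 − 17.65 = 73.35 dB.
fan: 74 − 20·log₁₀(18.5/2.7) = 74 − 16.72 = 57.28 dB.
Σ 10^(L/10) = 2.216e+07 → L_total = 10·log₁₀(2.216e+07) = 73.46 dB.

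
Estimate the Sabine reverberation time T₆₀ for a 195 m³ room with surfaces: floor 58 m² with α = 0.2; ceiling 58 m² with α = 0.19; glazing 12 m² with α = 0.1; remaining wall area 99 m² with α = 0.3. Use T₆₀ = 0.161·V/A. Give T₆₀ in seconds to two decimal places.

0.59 s

A = Σ Sᵢαᵢ = 58·0.2 + 58·0.19 + 12·0.1 + 99·0.3 = 53.52 m².
T₆₀ = 0.161·V/A = 0.161·195/53.52 = 0.587 s.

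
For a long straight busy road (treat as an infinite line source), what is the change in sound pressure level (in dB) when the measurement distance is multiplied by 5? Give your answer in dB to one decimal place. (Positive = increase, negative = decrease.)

Line-source spreading: ΔL = −10·log₁₀(r₂/r₁).
ΔL = −10·log₁₀(5) = -6.99 dB.

-7.0 dB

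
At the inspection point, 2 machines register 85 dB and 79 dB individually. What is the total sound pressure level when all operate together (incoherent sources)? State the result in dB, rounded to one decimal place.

86.0 dB

For uncorrelated sources the intensities add, so convert each level to linear form, sum, and take 10·log₁₀ of the total.
Σ 10^(L/10) = 10^(85/10) + 10^(79/10) = 3.957e+08.
L_total = 10·log₁₀(3.957e+08) = 85.97 dB.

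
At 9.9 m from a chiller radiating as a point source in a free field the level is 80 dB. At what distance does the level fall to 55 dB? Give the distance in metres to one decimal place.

176.0 m

Point-source spreading drops the level by 20·log₁₀(r₂/r₁); inverting, r₂/r₁ = 10^(ΔL/20).
r₂ = 9.9·10^((80−55)/20) = 9.9·10^(25.0/20) = 176.05 m.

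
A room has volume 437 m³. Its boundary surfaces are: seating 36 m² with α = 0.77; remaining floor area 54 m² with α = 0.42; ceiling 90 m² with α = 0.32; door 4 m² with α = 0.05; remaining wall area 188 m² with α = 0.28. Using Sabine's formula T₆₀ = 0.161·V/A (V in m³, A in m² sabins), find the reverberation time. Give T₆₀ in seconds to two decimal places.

0.53 s

Summing Sᵢαᵢ: 36·0.77 + 54·0.42 + 90·0.32 + 4·0.05 + 188·0.28 = 132.04 m².
T₆₀ = 0.161 × 437 / 132.04 = 0.533 s.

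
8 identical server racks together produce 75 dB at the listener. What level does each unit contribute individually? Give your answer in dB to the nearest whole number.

For N identical incoherent sources L_total = L₁ + 10·log₁₀ N, so L₁ = 75 − 10·log₁₀(8) = 75 − 9.031.

66 dB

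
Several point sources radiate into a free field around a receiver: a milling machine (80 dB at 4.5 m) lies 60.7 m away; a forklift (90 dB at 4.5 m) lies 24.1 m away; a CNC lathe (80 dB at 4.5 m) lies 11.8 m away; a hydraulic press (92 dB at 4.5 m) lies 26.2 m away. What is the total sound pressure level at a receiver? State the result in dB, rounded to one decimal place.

79.9 dB

Propagate each source to the receiver with L = L_ref − 20·log₁₀(r/r_ref), then add intensities.
milling machine: 80 − 20·log₁₀(60.7/4.5) = 80 − 22.60 = 57.40 dB.
forklift: 90 − 20·log₁₀(24.1/4.5) = 90 − 14.58 = 75.42 dB.
CNC lathe: 80 − 20·log₁₀(11.8/4.5) = 80 − 8.37 = 71.63 dB.
hydraulic press: 92 − 20·log₁₀(26.2/4.5) = 92 − 15.30 = 76.70 dB.
Σ 10^(L/10) = 9.671e+07 → L_total = 10·log₁₀(9.671e+07) = 79.85 dB.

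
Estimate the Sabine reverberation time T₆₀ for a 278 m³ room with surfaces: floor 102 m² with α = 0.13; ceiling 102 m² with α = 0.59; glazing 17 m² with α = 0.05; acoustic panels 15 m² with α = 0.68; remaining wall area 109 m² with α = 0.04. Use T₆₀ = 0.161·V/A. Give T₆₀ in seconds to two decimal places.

0.50 s

Summing Sᵢαᵢ: 102·0.13 + 102·0.59 + 17·0.05 + 15·0.68 + 109·0.04 = 88.85 m².
T₆₀ = 0.161·V/A = 0.161·278/88.85 = 0.504 s.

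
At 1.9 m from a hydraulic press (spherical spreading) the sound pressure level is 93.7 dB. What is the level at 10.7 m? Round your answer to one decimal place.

For a point source, L₂ = L₁ − 20·log₁₀(r₂/r₁).
L₂ = 93.7 − 20·log₁₀(10.7/1.9) = 93.7 − 15.013 = 78.69 dB.

78.7 dB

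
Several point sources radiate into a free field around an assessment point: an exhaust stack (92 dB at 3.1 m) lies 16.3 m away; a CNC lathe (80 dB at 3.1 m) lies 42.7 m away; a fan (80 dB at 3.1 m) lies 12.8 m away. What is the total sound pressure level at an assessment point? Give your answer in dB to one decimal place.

78.0 dB

Apply inverse-square spreading to bring every level to the receiver, then sum 10^(L/10).
exhaust stack: 92 − 20·log₁₀(16.3/3.1) = 92 − 14.42 = 77.58 dB.
CNC lathe: 80 − 20·log₁₀(42.7/3.1) = 80 − 22.78 = 57.22 dB.
fan: 80 − 20·log₁₀(12.8/3.1) = 80 − 12.32 = 67.68 dB.
Σ 10^(L/10) = 6.372e+07 → L_total = 10·log₁₀(6.372e+07) = 78.04 dB.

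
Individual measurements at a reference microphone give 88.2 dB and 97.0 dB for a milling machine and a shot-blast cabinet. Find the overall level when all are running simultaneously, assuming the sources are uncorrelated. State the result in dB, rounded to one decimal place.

Incoherent sources combine by intensity addition: L_total = 10·log₁₀(Σ 10^(L_i/10)).
Σ 10^(L/10) = 10^(88.2/10) + 10^(97.0/10) = 5.673e+09.
L_total = 10·log₁₀(5.673e+09) = 97.54 dB.

97.5 dB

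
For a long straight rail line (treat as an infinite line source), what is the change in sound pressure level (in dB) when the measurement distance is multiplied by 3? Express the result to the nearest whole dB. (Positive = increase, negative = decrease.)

-5 dB

A line source loses 3 dB per doubling of distance; generally ΔL = −10·log₁₀(r₂/r₁).
ΔL = −10·log₁₀(3) = -4.77 dB.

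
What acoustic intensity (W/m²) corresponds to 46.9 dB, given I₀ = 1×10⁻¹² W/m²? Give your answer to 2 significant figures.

I = I₀·10^(L/10) = 10⁻¹² × 10^(46.9/10) = 10^(-7.310).

4.9e-08 W/m²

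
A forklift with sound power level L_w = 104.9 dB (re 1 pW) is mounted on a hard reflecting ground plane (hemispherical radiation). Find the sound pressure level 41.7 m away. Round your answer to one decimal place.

The power spreads over a hemisphere of area 2π·r², so L_p = L_w − 10·log₁₀(2π·r²).
2π·r² = 1.093e+04 m², 10·log₁₀ of that is 40.385 dB.
L_p = 104.9 − 40.385 = 64.52 dB.

64.5 dB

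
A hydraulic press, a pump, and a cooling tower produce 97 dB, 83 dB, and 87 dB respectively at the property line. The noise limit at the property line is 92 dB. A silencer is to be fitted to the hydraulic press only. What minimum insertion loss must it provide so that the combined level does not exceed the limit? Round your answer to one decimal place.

Everything except the hydraulic press sums to 10^(83/10) + 10^(87/10) = 7.007e+08 in linear terms, 88.46 dB.
To meet 92 dB overall, the treated hydraulic press may contribute at most 10^(92/10) − 7.007e+08 = 8.842e+08, i.e. 89.47 dB.
So the hydraulic press must be reduced from 97 to 89.47 dB: IL = 7.53 dB.

7.5 dB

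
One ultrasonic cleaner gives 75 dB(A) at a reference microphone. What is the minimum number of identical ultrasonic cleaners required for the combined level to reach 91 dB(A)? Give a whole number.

40

N identical sources give L₁ + 10·log₁₀ N, so require 10·log₁₀ N ≥ 91 − 75 = 16.0 dB.
N ≥ 10^(16.0/10) = 39.811, so N = 40.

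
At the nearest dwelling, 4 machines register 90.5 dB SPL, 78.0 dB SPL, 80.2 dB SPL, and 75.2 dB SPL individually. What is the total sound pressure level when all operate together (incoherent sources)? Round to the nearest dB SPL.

For uncorrelated sources the intensities add, so convert each level to linear form, sum, and take 10·log₁₀ of the total.
Σ 10^(L/10) = 10^(90.5/10) + 10^(78.0/10) + 10^(80.2/10) + 10^(75.2/10) = 1.323e+09.
L_total = 10·log₁₀(1.323e+09) = 91.22 dB SPL.

91 dB SPL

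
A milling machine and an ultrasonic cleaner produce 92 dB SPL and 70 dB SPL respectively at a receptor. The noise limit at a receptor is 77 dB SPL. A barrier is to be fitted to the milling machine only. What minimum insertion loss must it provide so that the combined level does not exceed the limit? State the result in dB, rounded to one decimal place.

16.0 dB

Everything except the milling machine sums to 10^(70/10) = 1.000e+07 in linear terms, 70.00 dB SPL.
To meet 77 dB SPL overall, the treated milling machine may contribute at most 10^(77/10) − 1.000e+07 = 4.012e+07, i.e. 76.03 dB SPL.
So the milling machine must be reduced from 92 to 76.03 dB SPL: IL = 15.97 dB.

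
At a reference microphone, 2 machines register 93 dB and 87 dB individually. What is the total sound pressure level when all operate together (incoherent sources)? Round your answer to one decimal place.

For uncorrelated sources the intensities add, so convert each level to linear form, sum, and take 10·log₁₀ of the total.
Σ 10^(L/10) = 10^(93/10) + 10^(87/10) = 2.496e+09.
L_total = 10·log₁₀(2.496e+09) = 93.97 dB.

94.0 dB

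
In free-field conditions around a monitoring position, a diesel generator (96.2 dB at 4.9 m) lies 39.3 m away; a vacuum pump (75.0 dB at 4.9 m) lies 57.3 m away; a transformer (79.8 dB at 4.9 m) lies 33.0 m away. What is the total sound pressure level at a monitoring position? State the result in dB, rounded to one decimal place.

78.3 dB

Apply inverse-square spreading to bring every level to the receiver, then sum 10^(L/10).
diesel generator: 96.2 − 20·log₁₀(39.3/4.9) = 96.2 − 18.08 = 78.12 dB.
vacuum pump: 75.0 − 20·log₁₀(57.3/4.9) = 75.0 − 21.36 = 53.64 dB.
transformer: 79.8 − 20·log₁₀(33.0/4.9) = 79.8 − 16.57 = 63.23 dB.
Σ 10^(L/10) = 6.714e+07 → L_total = 10·log₁₀(6.714e+07) = 78.27 dB.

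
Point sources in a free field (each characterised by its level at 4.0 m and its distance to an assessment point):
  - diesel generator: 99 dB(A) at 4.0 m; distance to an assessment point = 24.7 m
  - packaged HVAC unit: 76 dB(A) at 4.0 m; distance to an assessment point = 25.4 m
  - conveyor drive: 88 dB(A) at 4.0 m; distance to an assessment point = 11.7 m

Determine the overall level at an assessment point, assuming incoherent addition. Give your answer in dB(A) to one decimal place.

First find each source's level at the receiver (point-source: −20·log₁₀(r/r_ref)), then combine on an intensity basis.
diesel generator: 99 − 20·log₁₀(24.7/4.0) = 99 − 15.81 = 83.19 dB(A).
packaged HVAC unit: 76 − 20·log₁₀(25.4/4.0) = 76 − 16.06 = 59.94 dB(A).
conveyor drive: 88 − 20·log₁₀(11.7/4.0) = 88 − 9.32 = 78.68 dB(A).
Σ 10^(L/10) = 2.831e+08 → L_total = 10·log₁₀(2.831e+08) = 84.52 dB(A).

84.5 dB(A)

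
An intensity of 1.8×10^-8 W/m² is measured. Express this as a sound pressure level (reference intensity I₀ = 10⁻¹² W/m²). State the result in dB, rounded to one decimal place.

Dividing by I₀ shifts the exponent by 12: I/I₀ = 1.8×10^4.
L = 10·(0.2553 + 4) = 42.55 dB.

42.6 dB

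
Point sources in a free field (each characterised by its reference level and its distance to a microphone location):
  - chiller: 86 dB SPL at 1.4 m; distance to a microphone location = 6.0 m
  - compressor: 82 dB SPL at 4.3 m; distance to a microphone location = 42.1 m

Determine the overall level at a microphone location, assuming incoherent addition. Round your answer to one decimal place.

73.7 dB SPL

Apply inverse-square spreading to bring every level to the receiver, then sum 10^(L/10).
chiller: 86 − 20·log₁₀(6.0/1.4) = 86 − 12.64 = 73.36 dB SPL.
compressor: 82 − 20·log₁₀(42.1/4.3) = 82 − 19.82 = 62.18 dB SPL.
Σ 10^(L/10) = 2.333e+07 → L_total = 10·log₁₀(2.333e+07) = 73.68 dB SPL.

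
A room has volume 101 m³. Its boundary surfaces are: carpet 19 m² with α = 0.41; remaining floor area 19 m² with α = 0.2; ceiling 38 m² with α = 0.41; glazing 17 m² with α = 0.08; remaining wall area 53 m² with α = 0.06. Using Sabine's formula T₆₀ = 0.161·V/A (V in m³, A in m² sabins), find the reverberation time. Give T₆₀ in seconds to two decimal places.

0.51 s

Summing Sᵢαᵢ: 19·0.41 + 19·0.2 + 38·0.41 + 17·0.08 + 53·0.06 = 31.71 m².
T₆₀ = 0.161 × 101 / 31.71 = 0.513 s.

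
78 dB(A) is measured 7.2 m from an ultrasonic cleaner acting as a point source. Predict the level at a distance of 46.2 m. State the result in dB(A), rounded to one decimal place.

Spherical spreading from a point source gives a 20·log₁₀(r₂/r₁) drop.
L₂ = 78 − 20·log₁₀(46.2/7.2) = 78 − 16.146 = 61.85 dB(A).

61.9 dB(A)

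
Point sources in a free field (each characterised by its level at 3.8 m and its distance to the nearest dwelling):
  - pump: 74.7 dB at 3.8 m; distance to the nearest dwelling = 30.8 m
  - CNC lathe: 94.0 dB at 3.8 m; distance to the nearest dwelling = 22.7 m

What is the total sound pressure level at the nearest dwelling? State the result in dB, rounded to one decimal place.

78.5 dB

Apply inverse-square spreading to bring every level to the receiver, then sum 10^(L/10).
pump: 74.7 − 20·log₁₀(30.8/3.8) = 74.7 − 18.18 = 56.52 dB.
CNC lathe: 94.0 − 20·log₁₀(22.7/3.8) = 94.0 − 15.52 = 78.48 dB.
Σ 10^(L/10) = 7.084e+07 → L_total = 10·log₁₀(7.084e+07) = 78.50 dB.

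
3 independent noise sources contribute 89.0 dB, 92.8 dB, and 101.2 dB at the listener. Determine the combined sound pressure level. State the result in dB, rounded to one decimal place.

102.0 dB

Incoherent sources combine by intensity addition: L_total = 10·log₁₀(Σ 10^(L_i/10)).
Σ 10^(L/10) = 10^(89.0/10) + 10^(92.8/10) + 10^(101.2/10) = 1.588e+10.
L_total = 10·log₁₀(1.588e+10) = 102.01 dB.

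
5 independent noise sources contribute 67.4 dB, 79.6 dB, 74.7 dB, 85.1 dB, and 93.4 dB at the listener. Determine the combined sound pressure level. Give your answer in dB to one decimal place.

For uncorrelated sources the intensities add, so convert each level to linear form, sum, and take 10·log₁₀ of the total.
Σ 10^(L/10) = 10^(67.4/10) + 10^(79.6/10) + 10^(74.7/10) + 10^(85.1/10) + 10^(93.4/10) = 2.638e+09.
L_total = 10·log₁₀(2.638e+09) = 94.21 dB.

94.2 dB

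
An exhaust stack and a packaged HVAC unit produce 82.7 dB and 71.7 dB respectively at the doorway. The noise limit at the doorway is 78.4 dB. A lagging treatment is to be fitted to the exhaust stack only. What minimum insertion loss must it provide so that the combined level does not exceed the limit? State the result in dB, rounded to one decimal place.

Everything except the exhaust stack sums to 10^(71.7/10) = 1.479e+07 in linear terms, 71.70 dB.
To meet 78.4 dB overall, the treated exhaust stack may contribute at most 10^(78.4/10) − 1.479e+07 = 5.439e+07, i.e. 77.36 dB.
So the exhaust stack must be reduced from 82.7 to 77.36 dB: IL = 5.34 dB.

5.3 dB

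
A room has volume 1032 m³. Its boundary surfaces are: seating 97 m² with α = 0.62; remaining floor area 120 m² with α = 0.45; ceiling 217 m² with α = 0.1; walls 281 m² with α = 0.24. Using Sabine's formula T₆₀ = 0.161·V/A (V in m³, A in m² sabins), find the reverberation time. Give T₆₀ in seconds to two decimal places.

A = Σ Sᵢαᵢ = 97·0.62 + 120·0.45 + 217·0.1 + 281·0.24 = 203.28 m².
T₆₀ = 0.161 × 1032 / 203.28 = 0.817 s.

0.82 s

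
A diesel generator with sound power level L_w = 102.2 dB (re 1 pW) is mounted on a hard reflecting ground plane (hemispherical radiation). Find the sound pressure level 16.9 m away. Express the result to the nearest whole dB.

L_p = L_w − 10·log₁₀(2π·r²) with r = 16.9 m.
2π·r² = 1795 m², 10·log₁₀ of that is 32.540 dB.
L_p = 102.2 − 32.540 = 69.66 dB.

70 dB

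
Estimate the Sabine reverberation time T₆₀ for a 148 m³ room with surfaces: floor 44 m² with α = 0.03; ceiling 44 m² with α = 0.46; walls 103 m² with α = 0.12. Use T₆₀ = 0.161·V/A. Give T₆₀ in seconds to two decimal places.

Total absorption A = 44·0.03 + 44·0.46 + 103·0.12 = 33.92 m² sabins.
T₆₀ = 0.161·V/A = 0.161·148/33.92 = 0.702 s.

0.70 s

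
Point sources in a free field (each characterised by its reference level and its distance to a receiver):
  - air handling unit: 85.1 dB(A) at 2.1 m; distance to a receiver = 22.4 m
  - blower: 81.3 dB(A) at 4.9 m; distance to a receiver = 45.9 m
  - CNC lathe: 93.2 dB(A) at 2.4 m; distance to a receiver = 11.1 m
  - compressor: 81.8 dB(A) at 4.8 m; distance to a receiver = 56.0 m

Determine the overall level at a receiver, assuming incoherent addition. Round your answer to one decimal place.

Propagate each source to the receiver with L = L_ref − 20·log₁₀(r/r_ref), then add intensities.
air handling unit: 85.1 − 20·log₁₀(22.4/2.1) = 85.1 − 20.56 = 64.54 dB(A).
blower: 81.3 − 20·log₁₀(45.9/4.9) = 81.3 − 19.43 = 61.87 dB(A).
CNC lathe: 93.2 − 20·log₁₀(11.1/2.4) = 93.2 − 13.30 = 79.90 dB(A).
compressor: 81.8 − 20·log₁₀(56.0/4.8) = 81.8 − 21.34 = 60.46 dB(A).
Σ 10^(L/10) = 1.032e+08 → L_total = 10·log₁₀(1.032e+08) = 80.14 dB(A).

80.1 dB(A)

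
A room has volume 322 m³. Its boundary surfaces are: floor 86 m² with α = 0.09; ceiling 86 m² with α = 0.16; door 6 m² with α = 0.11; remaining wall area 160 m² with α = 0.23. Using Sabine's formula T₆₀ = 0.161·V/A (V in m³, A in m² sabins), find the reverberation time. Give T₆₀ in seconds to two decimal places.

A = Σ Sᵢαᵢ = 86·0.09 + 86·0.16 + 6·0.11 + 160·0.23 = 58.96 m².
T₆₀ = 0.161·V/A = 0.161·322/58.96 = 0.879 s.

0.88 s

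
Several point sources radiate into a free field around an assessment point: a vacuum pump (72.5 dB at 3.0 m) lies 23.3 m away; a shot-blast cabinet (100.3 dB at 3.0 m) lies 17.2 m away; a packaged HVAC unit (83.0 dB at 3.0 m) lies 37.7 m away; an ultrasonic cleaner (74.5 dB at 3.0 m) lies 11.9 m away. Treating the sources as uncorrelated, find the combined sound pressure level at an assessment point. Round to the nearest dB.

First find each source's level at the receiver (point-source: −20·log₁₀(r/r_ref)), then combine on an intensity basis.
vacuum pump: 72.5 − 20·log₁₀(23.3/3.0) = 72.5 − 17.80 = 54.70 dB.
shot-blast cabinet: 100.3 − 20·log₁₀(17.2/3.0) = 100.3 − 15.17 = 85.13 dB.
packaged HVAC unit: 83.0 − 20·log₁₀(37.7/3.0) = 83.0 − 21.98 = 61.02 dB.
ultrasonic cleaner: 74.5 − 20·log₁₀(11.9/3.0) = 74.5 − 11.97 = 62.53 dB.
Σ 10^(L/10) = 3.293e+08 → L_total = 10·log₁₀(3.293e+08) = 85.18 dB.

85 dB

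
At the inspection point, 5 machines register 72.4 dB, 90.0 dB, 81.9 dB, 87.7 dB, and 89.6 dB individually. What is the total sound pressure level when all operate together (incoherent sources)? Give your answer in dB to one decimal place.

94.3 dB

For uncorrelated sources the intensities add, so convert each level to linear form, sum, and take 10·log₁₀ of the total.
Σ 10^(L/10) = 10^(72.4/10) + 10^(90.0/10) + 10^(81.9/10) + 10^(87.7/10) + 10^(89.6/10) = 2.673e+09.
L_total = 10·log₁₀(2.673e+09) = 94.27 dB.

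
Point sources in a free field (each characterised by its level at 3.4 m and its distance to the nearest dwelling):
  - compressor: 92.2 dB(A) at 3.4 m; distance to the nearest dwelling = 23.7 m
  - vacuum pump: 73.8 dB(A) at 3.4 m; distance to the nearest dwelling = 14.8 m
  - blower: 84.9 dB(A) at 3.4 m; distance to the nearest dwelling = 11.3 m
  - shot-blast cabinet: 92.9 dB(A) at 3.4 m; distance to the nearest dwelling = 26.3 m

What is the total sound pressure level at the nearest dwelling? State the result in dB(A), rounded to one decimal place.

Apply inverse-square spreading to bring every level to the receiver, then sum 10^(L/10).
compressor: 92.2 − 20·log₁₀(23.7/3.4) = 92.2 − 16.87 = 75.33 dB(A).
vacuum pump: 73.8 − 20·log₁₀(14.8/3.4) = 73.8 − 12.78 = 61.02 dB(A).
blower: 84.9 − 20·log₁₀(11.3/3.4) = 84.9 − 10.43 = 74.47 dB(A).
shot-blast cabinet: 92.9 − 20·log₁₀(26.3/3.4) = 92.9 − 17.77 = 75.13 dB(A).
Σ 10^(L/10) = 9.599e+07 → L_total = 10·log₁₀(9.599e+07) = 79.82 dB(A).

79.8 dB(A)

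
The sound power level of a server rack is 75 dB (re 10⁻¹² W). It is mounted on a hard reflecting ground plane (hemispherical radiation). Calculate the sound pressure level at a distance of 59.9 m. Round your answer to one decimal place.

31.5 dB

The power spreads over a hemisphere of area 2π·r², so L_p = L_w − 10·log₁₀(2π·r²).
2π·r² = 2.254e+04 m², 10·log₁₀ of that is 43.530 dB.
L_p = 75 − 43.530 = 31.47 dB.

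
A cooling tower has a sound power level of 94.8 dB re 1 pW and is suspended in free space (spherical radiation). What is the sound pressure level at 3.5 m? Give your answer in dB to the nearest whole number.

73 dB

Free-field spherical radiation: L_p = L_w − 10·log₁₀(4π·r²), r = 3.5 m.
4π·r² = 153.9 m², 10·log₁₀ of that is 21.873 dB.
L_p = 94.8 − 21.873 = 72.93 dB.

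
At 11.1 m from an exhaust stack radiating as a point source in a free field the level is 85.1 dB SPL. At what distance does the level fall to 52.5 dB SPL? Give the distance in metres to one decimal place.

473.5 m

The 32.6 dB drop corresponds to a distance ratio of 10^(32.6/20) for a point source.
r₂ = 11.1·10^((85.1−52.5)/20) = 11.1·10^(32.6/20) = 473.50 m.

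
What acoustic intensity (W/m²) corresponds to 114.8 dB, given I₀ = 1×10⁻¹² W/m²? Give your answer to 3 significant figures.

0.302 W/m²

I = I₀·10^(L/10) = 10⁻¹² × 10^(114.8/10) = 10^(-0.520).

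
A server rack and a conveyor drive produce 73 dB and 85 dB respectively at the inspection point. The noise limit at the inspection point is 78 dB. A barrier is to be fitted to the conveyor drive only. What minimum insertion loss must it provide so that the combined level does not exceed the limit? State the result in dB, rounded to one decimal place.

8.7 dB

Everything except the conveyor drive sums to 10^(73/10) = 1.995e+07 in linear terms, 73.00 dB.
The limit corresponds to 10^(78/10) = 6.310e+07; subtracting the fixed part leaves 4.314e+07 for the conveyor drive, i.e. 76.35 dB.
Required insertion loss = 85 − 76.35 = 8.65 dB.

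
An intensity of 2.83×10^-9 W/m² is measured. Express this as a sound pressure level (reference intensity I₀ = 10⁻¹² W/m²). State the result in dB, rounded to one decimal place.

34.5 dB

Dividing by I₀ shifts the exponent by 12: I/I₀ = 2.83×10^3.
L = 10·(0.4518 + 3) = 34.52 dB.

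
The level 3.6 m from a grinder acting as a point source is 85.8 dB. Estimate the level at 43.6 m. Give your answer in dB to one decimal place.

Point-source attenuation: ΔL = 20·log₁₀(r₂/r₁) = 20·log₁₀(43.6/3.6) = 21.664 dB.
L₂ = 85.8 − 20·log₁₀(43.6/3.6) = 85.8 − 21.664 = 64.14 dB.

64.1 dB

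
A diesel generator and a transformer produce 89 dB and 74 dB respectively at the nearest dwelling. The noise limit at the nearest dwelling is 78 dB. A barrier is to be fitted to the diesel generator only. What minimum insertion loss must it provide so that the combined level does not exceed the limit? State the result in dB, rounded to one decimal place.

The untreated sources together contribute 10^(74/10) = 2.512e+07, i.e. 74.00 dB.
The limit corresponds to 10^(78/10) = 6.310e+07; subtracting the fixed part leaves 3.798e+07 for the diesel generator, i.e. 75.80 dB.
Required insertion loss = 89 − 75.80 = 13.20 dB.

13.2 dB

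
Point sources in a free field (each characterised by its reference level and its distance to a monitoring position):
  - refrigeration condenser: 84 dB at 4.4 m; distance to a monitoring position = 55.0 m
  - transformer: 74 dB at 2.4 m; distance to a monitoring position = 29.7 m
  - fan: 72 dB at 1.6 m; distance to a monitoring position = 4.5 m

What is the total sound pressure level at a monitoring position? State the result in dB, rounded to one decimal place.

65.8 dB

Apply inverse-square spreading to bring every level to the receiver, then sum 10^(L/10).
refrigeration condenser: 84 − 20·log₁₀(55.0/4.4) = 84 − 21.94 = 62.06 dB.
transformer: 74 − 20·log₁₀(29.7/2.4) = 74 − 21.85 = 52.15 dB.
fan: 72 − 20·log₁₀(4.5/1.6) = 72 − 8.98 = 63.02 dB.
Σ 10^(L/10) = 3.775e+06 → L_total = 10·log₁₀(3.775e+06) = 65.77 dB.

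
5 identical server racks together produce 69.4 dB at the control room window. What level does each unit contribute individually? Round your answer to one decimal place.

Dividing the total intensity by 5 lowers the level by 10·log₁₀ 5 = 6.990 dB: L₁ = 69.4 − 6.990.

62.4 dB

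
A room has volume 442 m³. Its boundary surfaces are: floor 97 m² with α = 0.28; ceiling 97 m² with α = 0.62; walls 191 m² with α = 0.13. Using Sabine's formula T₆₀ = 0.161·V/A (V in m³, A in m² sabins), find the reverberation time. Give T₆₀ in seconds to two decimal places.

Summing Sᵢαᵢ: 97·0.28 + 97·0.62 + 191·0.13 = 112.13 m².
T₆₀ = 0.161·V/A = 0.161·442/112.13 = 0.635 s.

0.63 s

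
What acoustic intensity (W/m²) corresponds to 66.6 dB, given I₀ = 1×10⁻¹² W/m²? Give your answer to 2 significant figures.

4.6e-06 W/m²

I = I₀·10^(L/10) = 10⁻¹² × 10^(66.6/10) = 10^(-5.340).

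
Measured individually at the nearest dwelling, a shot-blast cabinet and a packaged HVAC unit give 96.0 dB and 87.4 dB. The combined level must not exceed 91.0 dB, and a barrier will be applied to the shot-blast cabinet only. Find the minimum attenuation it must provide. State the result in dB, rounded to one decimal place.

The untreated sources together contribute 10^(87.4/10) = 5.495e+08, i.e. 87.40 dB.
The limit corresponds to 10^(91.0/10) = 1.259e+09; subtracting the fixed part leaves 7.094e+08 for the shot-blast cabinet, i.e. 88.51 dB.
So the shot-blast cabinet must be reduced from 96.0 to 88.51 dB: IL = 7.49 dB.

7.5 dB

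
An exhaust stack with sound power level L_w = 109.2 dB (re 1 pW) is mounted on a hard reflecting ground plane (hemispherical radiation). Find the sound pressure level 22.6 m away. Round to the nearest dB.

Free-field hemispherical radiation: L_p = L_w − 10·log₁₀(2π·r²), r = 22.6 m.
2π·r² = 3209 m², 10·log₁₀ of that is 35.064 dB.
L_p = 109.2 − 35.064 = 74.14 dB.

74 dB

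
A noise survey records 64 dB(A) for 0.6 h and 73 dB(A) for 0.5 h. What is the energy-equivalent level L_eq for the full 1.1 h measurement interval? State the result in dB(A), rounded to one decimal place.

L_eq = 10·log₁₀[(1/T)·Σ tᵢ·10^(Lᵢ/10)] with T = 1.1 h.
Σ tᵢ·10^(Lᵢ/10) = 0.6·10^(64/10) + 0.5·10^(73/10) = 1.148e+07.
L_eq = 10·log₁₀(1.148e+07/1.1) = 70.19 dB(A).

70.2 dB(A)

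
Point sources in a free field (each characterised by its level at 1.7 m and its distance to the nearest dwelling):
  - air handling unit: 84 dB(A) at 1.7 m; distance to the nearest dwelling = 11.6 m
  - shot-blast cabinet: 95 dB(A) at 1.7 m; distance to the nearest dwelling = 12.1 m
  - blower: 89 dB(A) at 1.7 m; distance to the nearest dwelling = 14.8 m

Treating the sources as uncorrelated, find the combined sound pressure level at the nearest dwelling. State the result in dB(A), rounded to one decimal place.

First find each source's level at the receiver (point-source: −20·log₁₀(r/r_ref)), then combine on an intensity basis.
air handling unit: 84 − 20·log₁₀(11.6/1.7) = 84 − 16.68 = 67.32 dB(A).
shot-blast cabinet: 95 − 20·log₁₀(12.1/1.7) = 95 − 17.05 = 77.95 dB(A).
blower: 89 − 20·log₁₀(14.8/1.7) = 89 − 18.80 = 70.20 dB(A).
Σ 10^(L/10) = 7.830e+07 → L_total = 10·log₁₀(7.830e+07) = 78.94 dB(A).

78.9 dB(A)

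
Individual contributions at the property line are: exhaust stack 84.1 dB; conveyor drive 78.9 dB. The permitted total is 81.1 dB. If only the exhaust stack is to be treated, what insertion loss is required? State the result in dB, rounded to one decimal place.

7.0 dB

Everything except the exhaust stack sums to 10^(78.9/10) = 7.762e+07 in linear terms, 78.90 dB.
To meet 81.1 dB overall, the treated exhaust stack may contribute at most 10^(81.1/10) − 7.762e+07 = 5.120e+07, i.e. 77.09 dB.
So the exhaust stack must be reduced from 84.1 to 77.09 dB: IL = 7.01 dB.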